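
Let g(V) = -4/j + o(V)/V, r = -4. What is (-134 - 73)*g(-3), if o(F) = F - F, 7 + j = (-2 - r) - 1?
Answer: -138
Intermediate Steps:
j = -6 (j = -7 + ((-2 - 1*(-4)) - 1) = -7 + ((-2 + 4) - 1) = -7 + (2 - 1) = -7 + 1 = -6)
o(F) = 0
g(V) = ⅔ (g(V) = -4/(-6) + 0/V = -4*(-⅙) + 0 = ⅔ + 0 = ⅔)
(-134 - 73)*g(-3) = (-134 - 73)*(⅔) = -207*⅔ = -138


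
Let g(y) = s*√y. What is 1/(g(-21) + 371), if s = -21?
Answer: 53/20986 + 3*I*√21/20986 ≈ 0.0025255 + 0.00065509*I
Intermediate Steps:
g(y) = -21*√y
1/(g(-21) + 371) = 1/(-21*I*√21 + 371) = 1/(371 - 21*I*√21)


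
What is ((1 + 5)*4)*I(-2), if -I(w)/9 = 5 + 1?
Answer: -1296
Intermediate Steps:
I(w) = -54 (I(w) = -9*(5 + 1) = -9*6 = -54)
((1 + 5)*4)*I(-2) = ((1 + 5)*4)*(-54) = (6*4)*(-54) = 24*(-54) = -1296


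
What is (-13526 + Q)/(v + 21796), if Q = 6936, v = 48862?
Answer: -3295/35329 ≈ -0.093266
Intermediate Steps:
(-13526 + Q)/(v + 21796) = (-13526 + 6936)/(48862 + 21796) = -6590/70658 = -6590*1/70658 = -3295/35329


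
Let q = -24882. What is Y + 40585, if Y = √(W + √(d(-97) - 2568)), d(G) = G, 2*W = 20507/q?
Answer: 40585 + √(-255127587 + 619113924*I*√2665)/24882 ≈ 40590.0 + 5.1009*I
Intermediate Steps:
W = -20507/49764 (W = (20507/(-24882))/2 = (20507*(-1/24882))/2 = (½)*(-20507/24882) = -20507/49764 ≈ -0.41209)
Y = √(-20507/49764 + I*√2665) (Y = √(-20507/49764 + √(-97 - 2568)) = √(-20507/49764 + √(-2665)) = √(-20507/49764 + I*√2665) ≈ 5.0603 + 5.1009*I)
Y + 40585 = √(-255127587 + 619113924*I*√2665)/24882 + 40585 = 40585 + √(-255127587 + 619113924*I*√2665)/24882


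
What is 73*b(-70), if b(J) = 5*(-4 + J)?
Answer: -27010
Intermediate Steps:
b(J) = -20 + 5*J
73*b(-70) = 73*(-20 + 5*(-70)) = 73*(-20 - 350) = 73*(-370) = -27010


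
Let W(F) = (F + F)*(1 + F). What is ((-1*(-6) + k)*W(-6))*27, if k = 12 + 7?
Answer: 40500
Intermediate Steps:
k = 19
W(F) = 2*F*(1 + F) (W(F) = (2*F)*(1 + F) = 2*F*(1 + F))
((-1*(-6) + k)*W(-6))*27 = ((-1*(-6) + 19)*(2*(-6)*(1 - 6)))*27 = ((6 + 19)*(2*(-6)*(-5)))*27 = (25*60)*27 = 1500*27 = 40500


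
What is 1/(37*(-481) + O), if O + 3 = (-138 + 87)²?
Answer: -1/15199 ≈ -6.5794e-5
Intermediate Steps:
O = 2598 (O = -3 + (-138 + 87)² = -3 + (-51)² = -3 + 2601 = 2598)
1/(37*(-481) + O) = 1/(37*(-481) + 2598) = 1/(-17797 + 2598) = 1/(-15199) = -1/15199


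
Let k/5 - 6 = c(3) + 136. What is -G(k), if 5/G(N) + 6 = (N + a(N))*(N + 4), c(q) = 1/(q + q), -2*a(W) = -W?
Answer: -120/18292441 ≈ -6.5601e-6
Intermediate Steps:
a(W) = W/2 (a(W) = -(-1)*W/2 = W/2)
c(q) = 1/(2*q)
k = 4265/6 (k = 30 + 5*((1/2)/3 + 136) = 30 + 5*((1/2)*(1/3) + 136) = 30 + 5*(1/6 + 136) = 30 + 5*(817/6) = 30 + 4085/6 = 4265/6 ≈ 710.83)
G(N) = 5/(-6 + 3*N*(4 + N)/2) (G(N) = 5/(-6 + (N + N/2)*(N + 4)) = 5/(-6 + (3*N/2)*(4 + N)) = 5/(-6 + 3*N*(4 + N)/2))
-G(k) = -10/(3*(-4 + (4265/6)**2 + 4*(4265/6))) = -10/(3*(-4 + 18190225/36 + 8530/3)) = -10/(3*18292441/36) = -10*36/(3*18292441) = -1*120/18292441 = -120/18292441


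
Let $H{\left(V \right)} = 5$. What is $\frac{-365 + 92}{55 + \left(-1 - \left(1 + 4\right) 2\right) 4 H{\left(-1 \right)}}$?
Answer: $\frac{91}{55} \approx 1.6545$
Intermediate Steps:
$\frac{-365 + 92}{55 + \left(-1 - \left(1 + 4\right) 2\right) 4 H{\left(-1 \right)}} = \frac{-365 + 92}{55 + \left(-1 - \left(1 + 4\right) 2\right) 4 \cdot 5} = - \frac{273}{55 + \left(-1 - 5 \cdot 2\right) 4 \cdot 5} = - \frac{273}{55 + \left(-1 - 10\right) 4 \cdot 5} = - \frac{273}{55 + \left(-11\right) 4 \cdot 5} = - \frac{273}{55 - 220} = - \frac{273}{-165} = \left(-273\right) \left(- \frac{1}{165}\right) = \frac{91}{55}$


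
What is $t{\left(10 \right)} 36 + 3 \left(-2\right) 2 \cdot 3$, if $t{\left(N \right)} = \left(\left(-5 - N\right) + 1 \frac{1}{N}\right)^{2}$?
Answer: $\frac{198909}{25} \approx 7956.4$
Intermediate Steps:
$t{\left(N \right)} = \left(-5 + \frac{1}{N} - N\right)^{2}$ ($t{\left(N \right)} = \left(\left(-5 - N\right) + \frac{1}{N}\right)^{2} = \left(-5 + \frac{1}{N} - N\right)^{2}$)
$t{\left(10 \right)} 36 + 3 \left(-2\right) 2 \cdot 3 = \frac{\left(-1 + 10^{2} + 5 \cdot 10\right)^{2}}{100} \cdot 36 + 3 \left(-2\right) 2 \cdot 3 = \frac{\left(-1 + 100 + 50\right)^{2}}{100} \cdot 36 - 36 = \frac{149^{2}}{100} \cdot 36 - 36 = \frac{1}{100} \cdot 22201 \cdot 36 - 36 = \frac{22201}{100} \cdot 36 - 36 = \frac{199809}{25} - 36 = \frac{198909}{25}$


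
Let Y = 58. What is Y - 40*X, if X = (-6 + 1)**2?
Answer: -942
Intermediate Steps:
X = 25 (X = (-5)**2 = 25)
Y - 40*X = 58 - 40*25 = 58 - 1000 = -942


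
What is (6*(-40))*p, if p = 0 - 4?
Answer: 960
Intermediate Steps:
p = -4
(6*(-40))*p = (6*(-40))*(-4) = -240*(-4) = 960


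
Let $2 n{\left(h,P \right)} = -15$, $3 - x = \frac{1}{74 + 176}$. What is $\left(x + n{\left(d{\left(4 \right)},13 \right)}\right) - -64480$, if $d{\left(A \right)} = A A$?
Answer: $\frac{8059437}{125} \approx 64476.0$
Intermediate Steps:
$d{\left(A \right)} = A^{2}$
$x = \frac{749}{250}$ ($x = 3 - \frac{1}{74 + 176} = 3 - \frac{1}{250} = \frac{749}{250} \approx 2.996$)
$n{\left(h,P \right)} = - \frac{15}{2}$ ($n{\left(h,P \right)} = \frac{1}{2} \left(-15\right) = - \frac{15}{2}$)
$\left(x + n{\left(d{\left(4 \right)},13 \right)}\right) - -64480 = \left(\frac{749}{250} - \frac{15}{2}\right) - -64480 = - \frac{563}{125} + 64480 = \frac{8059437}{125}$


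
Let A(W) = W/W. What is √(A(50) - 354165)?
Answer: 2*I*√88541 ≈ 595.12*I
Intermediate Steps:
A(W) = 1
√(A(50) - 354165) = √(1 - 354165) = √(-354164) = 2*I*√88541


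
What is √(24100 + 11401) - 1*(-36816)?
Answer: 36816 + √35501 ≈ 37004.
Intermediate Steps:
√(24100 + 11401) - 1*(-36816) = √35501 + 36816 = 36816 + √35501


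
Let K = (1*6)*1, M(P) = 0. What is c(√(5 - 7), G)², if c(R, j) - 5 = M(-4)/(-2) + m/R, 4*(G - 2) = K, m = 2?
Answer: (5 - I*√2)² ≈ 23.0 - 14.142*I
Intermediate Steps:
K = 6 (K = 6*1 = 6)
G = 7/2 (G = 2 + (¼)*6 = 2 + 3/2 = 7/2 ≈ 3.5000)
c(R, j) = 5 + 2/R (c(R, j) = 5 + (0/(-2) + 2/R) = 5 + (0*(-½) + 2/R) = 5 + (0 + 2/R) = 5 + 2/R)
c(√(5 - 7), G)² = (5 + 2/(√(5 - 7)))² = (5 + 2/(√(-2)))² = (5 + 2/((I*√2)))² = (5 + 2*(-I*√2/2))² = (5 - I*√2)²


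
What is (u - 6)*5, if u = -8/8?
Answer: -35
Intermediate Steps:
u = -1 (u = -8*1/8 = -1)
(u - 6)*5 = (-1 - 6)*5 = -7*5 = -35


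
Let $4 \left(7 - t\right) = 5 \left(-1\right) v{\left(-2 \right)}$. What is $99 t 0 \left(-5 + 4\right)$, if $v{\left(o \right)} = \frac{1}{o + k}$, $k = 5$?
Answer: $0$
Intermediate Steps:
$v{\left(o \right)} = \frac{1}{5 + o}$ ($v{\left(o \right)} = \frac{1}{o + 5} = \frac{1}{5 + o}$)
$t = \frac{89}{12}$ ($t = 7 - \frac{5 \left(-1\right) \frac{1}{5 - 2}}{4} = 7 - \frac{\left(-5\right) \frac{1}{3}}{4} = 7 - - \frac{5}{12} = 7 + \frac{5}{12} = \frac{89}{12} \approx 7.4167$)
$99 t 0 \left(-5 + 4\right) = 99 \cdot \frac{89}{12} \cdot 0 \left(-5 + 4\right) = \frac{2937 \cdot 0 \left(-1\right)}{4} = \frac{2937}{4} \cdot 0 = 0$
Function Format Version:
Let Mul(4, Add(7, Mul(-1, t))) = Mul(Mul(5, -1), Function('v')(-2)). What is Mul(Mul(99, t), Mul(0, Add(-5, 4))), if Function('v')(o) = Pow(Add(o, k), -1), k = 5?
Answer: 0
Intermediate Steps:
Function('v')(o) = Pow(Add(5, o), -1) (Function('v')(o) = Pow(Add(o, 5), -1) = Pow(Add(5, o), -1))
t = Rational(89, 12) (t = Add(7, Mul(Rational(-1, 4), Mul(Mul(5, -1), Pow(Add(5, -2), -1)))) = Add(7, Mul(Rational(-1, 4), Mul(-5, Pow(3, -1)))) = Add(7, Mul(Rational(-1, 4), Mul(-5, Rational(1, 3)))) = Add(7, Mul(Rational(-1, 4), Rational(-5, 3))) = Add(7, Rational(5, 12)) = Rational(89, 12) ≈ 7.4167)
Mul(Mul(99, t), Mul(0, Add(-5, 4))) = Mul(Mul(99, Rational(89, 12)), Mul(0, Add(-5, 4))) = Mul(Rational(2937, 4), Mul(0, -1)) = Mul(Rational(2937, 4), 0) = 0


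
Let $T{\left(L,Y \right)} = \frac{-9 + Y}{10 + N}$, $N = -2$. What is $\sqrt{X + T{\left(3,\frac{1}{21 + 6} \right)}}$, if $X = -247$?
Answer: $\frac{i \sqrt{80391}}{18} \approx 15.752 i$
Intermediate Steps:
$T{\left(L,Y \right)} = - \frac{9}{8} + \frac{Y}{8}$ ($T{\left(L,Y \right)} = \frac{-9 + Y}{10 - 2} = \frac{-9 + Y}{8} = \left(-9 + Y\right) \frac{1}{8} = - \frac{9}{8} + \frac{Y}{8}$)
$\sqrt{X + T{\left(3,\frac{1}{21 + 6} \right)}} = \sqrt{-247 - \left(\frac{9}{8} - \frac{1}{8 \left(21 + 6\right)}\right)} = \sqrt{-247 - \left(\frac{9}{8} - \frac{1}{8 \cdot 27}\right)} = \sqrt{-247 + \left(- \frac{9}{8} + \frac{1}{8} \cdot \frac{1}{27}\right)} = \sqrt{-247 + \left(- \frac{9}{8} + \frac{1}{216}\right)} = \sqrt{-247 - \frac{121}{108}} = \sqrt{- \frac{26797}{108}} = \frac{i \sqrt{80391}}{18}$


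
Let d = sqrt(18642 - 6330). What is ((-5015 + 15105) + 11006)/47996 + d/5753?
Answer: 5274/11999 + 18*sqrt(38)/5753 ≈ 0.45882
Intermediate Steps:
d = 18*sqrt(38) (d = sqrt(12312) = 18*sqrt(38) ≈ 110.96)
((-5015 + 15105) + 11006)/47996 + d/5753 = ((-5015 + 15105) + 11006)/47996 + (18*sqrt(38))/5753 = (10090 + 11006)*(1/47996) + (18*sqrt(38))*(1/5753) = 21096*(1/47996) + 18*sqrt(38)/5753 = 5274/11999 + 18*sqrt(38)/5753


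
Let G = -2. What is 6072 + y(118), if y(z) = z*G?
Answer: 5836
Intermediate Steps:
y(z) = -2*z (y(z) = z*(-2) = -2*z)
6072 + y(118) = 6072 - 2*118 = 6072 - 236 = 5836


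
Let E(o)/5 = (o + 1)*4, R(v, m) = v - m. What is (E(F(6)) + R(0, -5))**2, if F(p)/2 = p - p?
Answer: 625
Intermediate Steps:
F(p) = 0 (F(p) = 2*(p - p) = 2*0 = 0)
E(o) = 20 + 20*o (E(o) = 5*((o + 1)*4) = 5*((1 + o)*4) = 5*(4 + 4*o) = 20 + 20*o)
(E(F(6)) + R(0, -5))**2 = ((20 + 20*0) + (0 - 1*(-5)))**2 = ((20 + 0) + (0 + 5))**2 = (20 + 5)**2 = 25**2 = 625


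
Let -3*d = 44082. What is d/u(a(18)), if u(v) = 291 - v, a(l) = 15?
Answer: -2449/46 ≈ -53.239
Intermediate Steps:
d = -14694 (d = -⅓*44082 = -14694)
d/u(a(18)) = -14694/(291 - 1*15) = -14694/(291 - 15) = -14694/276 = -14694*1/276 = -2449/46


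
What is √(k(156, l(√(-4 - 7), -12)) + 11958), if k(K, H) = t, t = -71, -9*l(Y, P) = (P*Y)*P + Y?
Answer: √11887 ≈ 109.03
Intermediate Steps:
l(Y, P) = -Y/9 - Y*P²/9 (l(Y, P) = -((P*Y)*P + Y)/9 = -(Y*P² + Y)/9 = -(Y + Y*P²)/9 = -Y/9 - Y*P²/9)
k(K, H) = -71
√(k(156, l(√(-4 - 7), -12)) + 11958) = √(-71 + 11958) = √11887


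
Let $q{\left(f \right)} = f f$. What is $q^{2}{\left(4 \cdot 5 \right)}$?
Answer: $160000$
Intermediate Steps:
$q{\left(f \right)} = f^{2}$
$q^{2}{\left(4 \cdot 5 \right)} = \left(\left(4 \cdot 5\right)^{2}\right)^{2} = \left(20^{2}\right)^{2} = 400^{2} = 160000$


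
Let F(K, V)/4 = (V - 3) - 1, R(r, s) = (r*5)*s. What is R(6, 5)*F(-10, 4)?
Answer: 0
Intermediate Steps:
R(r, s) = 5*r*s (R(r, s) = (5*r)*s = 5*r*s)
F(K, V) = -16 + 4*V (F(K, V) = 4*((V - 3) - 1) = 4*((-3 + V) - 1) = 4*(-4 + V) = -16 + 4*V)
R(6, 5)*F(-10, 4) = (5*6*5)*(-16 + 4*4) = 150*(-16 + 16) = 150*0 = 0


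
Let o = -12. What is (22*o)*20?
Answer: -5280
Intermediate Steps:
(22*o)*20 = (22*(-12))*20 = -264*20 = -5280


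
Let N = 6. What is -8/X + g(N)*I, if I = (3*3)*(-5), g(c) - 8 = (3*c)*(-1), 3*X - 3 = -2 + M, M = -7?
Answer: 454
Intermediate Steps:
X = -2 (X = 1 + (-2 - 7)/3 = 1 + (⅓)*(-9) = 1 - 3 = -2)
g(c) = 8 - 3*c (g(c) = 8 + (3*c)*(-1) = 8 - 3*c)
I = -45 (I = 9*(-5) = -45)
-8/X + g(N)*I = -8/(-2) + (8 - 3*6)*(-45) = -8*(-½) + (8 - 18)*(-45) = 4 - 10*(-45) = 4 + 450 = 454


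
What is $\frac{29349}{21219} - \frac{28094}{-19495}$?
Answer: $\frac{389428447}{137888135} \approx 2.8242$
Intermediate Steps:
$\frac{29349}{21219} - \frac{28094}{-19495} = 29349 \cdot \frac{1}{21219} - - \frac{28094}{19495} = \frac{9783}{7073} + \frac{28094}{19495} = \frac{389428447}{137888135}$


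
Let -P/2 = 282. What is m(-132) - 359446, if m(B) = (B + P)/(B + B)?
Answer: -3953877/11 ≈ -3.5944e+5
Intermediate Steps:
P = -564 (P = -2*282 = -564)
m(B) = (-564 + B)/(2*B) (m(B) = (B - 564)/(B + B) = (-564 + B)/((2*B)) = (-564 + B)*(1/(2*B)) = (-564 + B)/(2*B))
m(-132) - 359446 = (½)*(-564 - 132)/(-132) - 359446 = (½)*(-1/132)*(-696) - 359446 = 29/11 - 359446 = -3953877/11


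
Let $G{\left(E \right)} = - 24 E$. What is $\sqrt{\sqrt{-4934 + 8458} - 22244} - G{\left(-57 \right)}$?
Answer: $-1368 + i \sqrt{22244 - 2 \sqrt{881}} \approx -1368.0 + 148.95 i$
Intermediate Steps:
$\sqrt{\sqrt{-4934 + 8458} - 22244} - G{\left(-57 \right)} = \sqrt{\sqrt{-4934 + 8458} - 22244} - \left(-24\right) \left(-57\right) = \sqrt{\sqrt{3524} - 22244} - 1368 = \sqrt{2 \sqrt{881} - 22244} - 1368 = \sqrt{-22244 + 2 \sqrt{881}} - 1368 = -1368 + \sqrt{-22244 + 2 \sqrt{881}}$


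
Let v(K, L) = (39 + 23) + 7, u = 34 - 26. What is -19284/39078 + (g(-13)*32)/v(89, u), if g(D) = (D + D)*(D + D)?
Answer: 46889150/149799 ≈ 313.01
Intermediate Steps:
u = 8
g(D) = 4*D² (g(D) = (2*D)*(2*D) = 4*D²)
v(K, L) = 69 (v(K, L) = 62 + 7 = 69)
-19284/39078 + (g(-13)*32)/v(89, u) = -19284/39078 + ((4*(-13)²)*32)/69 = -19284*1/39078 + ((4*169)*32)*(1/69) = -3214/6513 + (676*32)*(1/69) = -3214/6513 + 21632*(1/69) = -3214/6513 + 21632/69 = 46889150/149799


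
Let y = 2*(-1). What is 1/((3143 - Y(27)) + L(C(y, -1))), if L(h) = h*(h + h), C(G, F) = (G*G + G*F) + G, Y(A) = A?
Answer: 1/3148 ≈ 0.00031766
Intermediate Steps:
y = -2
C(G, F) = G + G² + F*G (C(G, F) = (G² + F*G) + G = G + G² + F*G)
L(h) = 2*h² (L(h) = h*(2*h) = 2*h²)
1/((3143 - Y(27)) + L(C(y, -1))) = 1/((3143 - 1*27) + 2*(-2*(1 - 1 - 2))²) = 1/((3143 - 27) + 2*(-2*(-2))²) = 1/(3116 + 2*4²) = 1/(3116 + 2*16) = 1/(3116 + 32) = 1/3148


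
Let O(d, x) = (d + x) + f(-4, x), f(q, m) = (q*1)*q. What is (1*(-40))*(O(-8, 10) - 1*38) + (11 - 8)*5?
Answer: 815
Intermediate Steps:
f(q, m) = q² (f(q, m) = q*q = q²)
O(d, x) = 16 + d + x (O(d, x) = (d + x) + (-4)² = (d + x) + 16 = 16 + d + x)
(1*(-40))*(O(-8, 10) - 1*38) + (11 - 8)*5 = (1*(-40))*((16 - 8 + 10) - 1*38) + (11 - 8)*5 = -40*(18 - 38) + 3*5 = -40*(-20) + 15 = 800 + 15 = 815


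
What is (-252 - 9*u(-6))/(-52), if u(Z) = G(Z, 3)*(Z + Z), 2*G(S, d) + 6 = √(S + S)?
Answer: 144/13 - 27*I*√3/13 ≈ 11.077 - 3.5973*I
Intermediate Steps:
G(S, d) = -3 + √2*√S/2 (G(S, d) = -3 + √(S + S)/2 = -3 + √(2*S)/2 = -3 + (√2*√S)/2 = -3 + √2*√S/2)
u(Z) = 2*Z*(-3 + √2*√Z/2) (u(Z) = (-3 + √2*√Z/2)*(Z + Z) = (-3 + √2*√Z/2)*(2*Z) = 2*Z*(-3 + √2*√Z/2))
(-252 - 9*u(-6))/(-52) = (-252 - 9*(-6*(-6 + √2*√(-6))))/(-52) = (-252 - 9*(-6*(-6 + √2*(I*√6))))*(-1/52) = (-252 - 9*(-6*(-6 + 2*I*√3)))*(-1/52) = (-252 - 9*(36 - 12*I*√3))*(-1/52) = (-252 - (324 - 108*I*√3))*(-1/52) = (-252 + (-324 + 108*I*√3))*(-1/52) = (-576 + 108*I*√3)*(-1/52) = 144/13 - 27*I*√3/13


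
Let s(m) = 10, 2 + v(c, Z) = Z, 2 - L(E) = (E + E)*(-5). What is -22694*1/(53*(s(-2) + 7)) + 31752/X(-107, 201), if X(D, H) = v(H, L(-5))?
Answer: -14871626/22525 ≈ -660.23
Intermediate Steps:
L(E) = 2 + 10*E (L(E) = 2 - (E + E)*(-5) = 2 - 2*E*(-5) = 2 - (-10)*E = 2 + 10*E)
v(c, Z) = -2 + Z
X(D, H) = -50 (X(D, H) = -2 + (2 + 10*(-5)) = -2 + (2 - 50) = -2 - 48 = -50)
-22694*1/(53*(s(-2) + 7)) + 31752/X(-107, 201) = -22694*1/(53*(10 + 7)) + 31752/(-50) = -22694/(17*53) + 31752*(-1/50) = -22694/901 - 15876/25 = -14871626/22525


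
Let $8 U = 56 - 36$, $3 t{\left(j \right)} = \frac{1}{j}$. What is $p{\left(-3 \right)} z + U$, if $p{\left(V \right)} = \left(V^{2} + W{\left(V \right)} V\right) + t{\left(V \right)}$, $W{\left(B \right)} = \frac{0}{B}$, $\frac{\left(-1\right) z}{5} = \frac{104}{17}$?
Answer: $- \frac{82435}{306} \approx -269.4$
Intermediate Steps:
$z = - \frac{520}{17}$ ($z = - 5 \cdot \frac{104}{17} = - 5 \cdot 104 \cdot \frac{1}{17} = \left(-5\right) \frac{104}{17} = - \frac{520}{17} \approx -30.588$)
$W{\left(B \right)} = 0$
$t{\left(j \right)} = \frac{1}{3 j}$
$U = \frac{5}{2}$ ($U = \frac{56 - 36}{8} = \frac{1}{8} \cdot 20 = \frac{5}{2} \approx 2.5$)
$p{\left(V \right)} = V^{2} + \frac{1}{3 V}$ ($p{\left(V \right)} = \left(V^{2} + 0 V\right) + \frac{1}{3 V} = \left(V^{2} + 0\right) + \frac{1}{3 V} = V^{2} + \frac{1}{3 V}$)
$p{\left(-3 \right)} z + U = \frac{\frac{1}{3} + \left(-3\right)^{3}}{-3} \left(- \frac{520}{17}\right) + \frac{5}{2} = - \frac{\frac{1}{3} - 27}{3} \left(- \frac{520}{17}\right) + \frac{5}{2} = \left(- \frac{1}{3}\right) \left(- \frac{80}{3}\right) \left(- \frac{520}{17}\right) + \frac{5}{2} = \frac{80}{9} \left(- \frac{520}{17}\right) + \frac{5}{2} = - \frac{41600}{153} + \frac{5}{2} = - \frac{82435}{306}$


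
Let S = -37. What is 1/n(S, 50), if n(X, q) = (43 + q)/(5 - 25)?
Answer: -20/93 ≈ -0.21505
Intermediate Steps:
n(X, q) = -43/20 - q/20 (n(X, q) = (43 + q)/(-20) = (43 + q)*(-1/20) = -43/20 - q/20)
1/n(S, 50) = 1/(-43/20 - 1/20*50) = 1/(-43/20 - 5/2) = 1/(-93/20) = -20/93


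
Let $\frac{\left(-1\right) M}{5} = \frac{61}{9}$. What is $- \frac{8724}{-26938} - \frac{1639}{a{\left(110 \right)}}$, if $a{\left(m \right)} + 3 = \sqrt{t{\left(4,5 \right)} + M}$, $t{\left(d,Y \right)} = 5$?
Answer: $\frac{54321009}{417539} + \frac{894 i \sqrt{65}}{31} \approx 130.1 + 232.51 i$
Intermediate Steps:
$M = - \frac{305}{9}$ ($M = - 5 \cdot \frac{61}{9} = - 5 \cdot 61 \cdot \frac{1}{9} = \left(-5\right) \frac{61}{9} = - \frac{305}{9} \approx -33.889$)
$a{\left(m \right)} = -3 + \frac{2 i \sqrt{65}}{3}$ ($a{\left(m \right)} = -3 + \sqrt{5 - \frac{305}{9}} = -3 + \sqrt{- \frac{260}{9}} = -3 + \frac{2 i \sqrt{65}}{3}$)
$- \frac{8724}{-26938} - \frac{1639}{a{\left(110 \right)}} = - \frac{8724}{-26938} - \frac{1639}{-3 + \frac{2 i \sqrt{65}}{3}} = \left(-8724\right) \left(- \frac{1}{26938}\right) - \frac{1639}{-3 + \frac{2 i \sqrt{65}}{3}} = \frac{4362}{13469} - \frac{1639}{-3 + \frac{2 i \sqrt{65}}{3}}$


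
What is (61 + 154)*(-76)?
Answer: -16340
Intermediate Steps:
(61 + 154)*(-76) = 215*(-76) = -16340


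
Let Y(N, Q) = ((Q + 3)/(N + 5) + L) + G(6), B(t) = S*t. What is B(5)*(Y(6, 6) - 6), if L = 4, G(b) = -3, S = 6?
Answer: -1380/11 ≈ -125.45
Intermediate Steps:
B(t) = 6*t
Y(N, Q) = 1 + (3 + Q)/(5 + N) (Y(N, Q) = ((Q + 3)/(N + 5) + 4) - 3 = ((3 + Q)/(5 + N) + 4) - 3 = (4 + (3 + Q)/(5 + N)) - 3 = 1 + (3 + Q)/(5 + N))
B(5)*(Y(6, 6) - 6) = (6*5)*((8 + 6 + 6)/(5 + 6) - 6) = 30*(20/11 - 6) = 30*(-46/11) = -1380/11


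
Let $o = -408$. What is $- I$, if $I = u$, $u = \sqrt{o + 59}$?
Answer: $- i \sqrt{349} \approx - 18.682 i$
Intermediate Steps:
$u = i \sqrt{349}$ ($u = \sqrt{-408 + 59} = \sqrt{-349} = i \sqrt{349} \approx 18.682 i$)
$I = i \sqrt{349} \approx 18.682 i$
$- I = - i \sqrt{349}$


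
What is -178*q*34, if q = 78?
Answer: -472056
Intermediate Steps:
-178*q*34 = -178*78*34 = -13884*34 = -472056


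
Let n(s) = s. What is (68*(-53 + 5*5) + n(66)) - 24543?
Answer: -26381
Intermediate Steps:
(68*(-53 + 5*5) + n(66)) - 24543 = (68*(-53 + 5*5) + 66) - 24543 = (68*(-53 + 25) + 66) - 24543 = (68*(-28) + 66) - 24543 = (-1904 + 66) - 24543 = -1838 - 24543 = -26381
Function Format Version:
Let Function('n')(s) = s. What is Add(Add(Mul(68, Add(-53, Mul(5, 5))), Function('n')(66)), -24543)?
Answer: -26381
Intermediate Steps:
Add(Add(Mul(68, Add(-53, Mul(5, 5))), Function('n')(66)), -24543) = Add(Add(Mul(68, Add(-53, Mul(5, 5))), 66), -24543) = Add(Add(Mul(68, Add(-53, 25)), 66), -24543) = Add(Add(Mul(68, -28), 66), -24543) = Add(Add(-1904, 66), -24543) = Add(-1838, -24543) = -26381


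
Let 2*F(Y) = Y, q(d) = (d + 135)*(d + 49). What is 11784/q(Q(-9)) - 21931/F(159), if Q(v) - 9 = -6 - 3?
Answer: -32030386/116865 ≈ -274.08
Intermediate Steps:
Q(v) = 0 (Q(v) = 9 + (-6 - 3) = 9 - 9 = 0)
q(d) = (49 + d)*(135 + d) (q(d) = (135 + d)*(49 + d) = (49 + d)*(135 + d))
F(Y) = Y/2
11784/q(Q(-9)) - 21931/F(159) = 11784/(6615 + 0² + 184*0) - 21931/((½)*159) = 11784/(6615 + 0 + 0) - 21931/159/2 = 11784/6615 - 21931*2/159 = 11784*(1/6615) - 43862/159 = 3928/2205 - 43862/159 = -32030386/116865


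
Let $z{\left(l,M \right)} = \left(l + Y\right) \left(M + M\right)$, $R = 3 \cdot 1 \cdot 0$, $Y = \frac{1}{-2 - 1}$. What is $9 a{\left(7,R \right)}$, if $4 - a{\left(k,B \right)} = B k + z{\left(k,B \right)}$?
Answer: $36$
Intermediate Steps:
$Y = - \frac{1}{3}$ ($Y = \frac{1}{-3} = - \frac{1}{3} \approx -0.33333$)
$R = 0$ ($R = 3 \cdot 0 = 0$)
$z{\left(l,M \right)} = 2 M \left(- \frac{1}{3} + l\right)$ ($z{\left(l,M \right)} = \left(l - \frac{1}{3}\right) \left(M + M\right) = \left(- \frac{1}{3} + l\right) 2 M = 2 M \left(- \frac{1}{3} + l\right)$)
$a{\left(k,B \right)} = 4 - B k - \frac{2 B \left(-1 + 3 k\right)}{3}$ ($a{\left(k,B \right)} = 4 - \left(B k + \frac{2 B \left(-1 + 3 k\right)}{3}\right) = 4 - B k - \frac{2 B \left(-1 + 3 k\right)}{3}$)
$9 a{\left(7,R \right)} = 9 \left(4 + \frac{2}{3} \cdot 0 - 0 \cdot 7\right) = 9 \left(4 + 0 + 0\right) = 9 \cdot 4 = 36$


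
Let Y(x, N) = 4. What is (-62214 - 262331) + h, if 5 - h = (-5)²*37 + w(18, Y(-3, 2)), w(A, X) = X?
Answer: -325469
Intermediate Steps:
h = -924 (h = 5 - ((-5)²*37 + 4) = 5 - (25*37 + 4) = 5 - (925 + 4) = 5 - 1*929 = 5 - 929 = -924)
(-62214 - 262331) + h = (-62214 - 262331) - 924 = -324545 - 924 = -325469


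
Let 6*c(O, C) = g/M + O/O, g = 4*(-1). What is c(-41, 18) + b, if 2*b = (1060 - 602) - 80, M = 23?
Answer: 26101/138 ≈ 189.14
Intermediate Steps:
g = -4
c(O, C) = 19/138 (c(O, C) = (-4/23 + O/O)/6 = (-4*1/23 + 1)/6 = (-4/23 + 1)/6 = (⅙)*(19/23) = 19/138)
b = 189 (b = ((1060 - 602) - 80)/2 = (458 - 80)/2 = (½)*378 = 189)
c(-41, 18) + b = 19/138 + 189 = 26101/138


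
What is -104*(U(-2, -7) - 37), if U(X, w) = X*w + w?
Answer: 3120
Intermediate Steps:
U(X, w) = w + X*w
-104*(U(-2, -7) - 37) = -104*(-7*(1 - 2) - 37) = -104*(-7*(-1) - 37) = -104*(7 - 37) = -104*(-30) = 3120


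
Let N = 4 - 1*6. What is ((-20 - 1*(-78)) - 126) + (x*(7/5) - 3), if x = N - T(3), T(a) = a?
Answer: -78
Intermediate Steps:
N = -2 (N = 4 - 6 = -2)
x = -5 (x = -2 - 1*3 = -2 - 3 = -5)
((-20 - 1*(-78)) - 126) + (x*(7/5) - 3) = ((-20 - 1*(-78)) - 126) + (-35/5 - 3) = ((-20 + 78) - 126) + (-35/5 - 3) = (58 - 126) + (-5*7/5 - 3) = -68 + (-7 - 3) = -68 - 10 = -78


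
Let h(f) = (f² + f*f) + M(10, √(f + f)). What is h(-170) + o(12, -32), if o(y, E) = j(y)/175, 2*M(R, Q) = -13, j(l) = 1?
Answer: 20227727/350 ≈ 57794.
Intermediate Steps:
M(R, Q) = -13/2 (M(R, Q) = (½)*(-13) = -13/2)
o(y, E) = 1/175
h(f) = -13/2 + 2*f² (h(f) = (f² + f*f) - 13/2 = (f² + f²) - 13/2 = 2*f² - 13/2 = -13/2 + 2*f²)
h(-170) + o(12, -32) = (-13/2 + 2*(-170)²) + 1/175 = (-13/2 + 2*28900) + 1/175 = (-13/2 + 57800) + 1/175 = 115587/2 + 1/175 = 20227727/350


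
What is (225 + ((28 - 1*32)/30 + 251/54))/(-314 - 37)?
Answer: -61969/94770 ≈ -0.65389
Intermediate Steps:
(225 + ((28 - 1*32)/30 + 251/54))/(-314 - 37) = (225 + ((28 - 32)*(1/30) + 251*(1/54)))/(-351) = (225 + (-4*1/30 + 251/54))*(-1/351) = (225 + (-2/15 + 251/54))*(-1/351) = (225 + 1219/270)*(-1/351) = (61969/270)*(-1/351) = -61969/94770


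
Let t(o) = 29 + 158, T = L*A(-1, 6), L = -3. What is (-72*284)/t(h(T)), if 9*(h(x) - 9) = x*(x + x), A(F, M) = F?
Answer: -20448/187 ≈ -109.35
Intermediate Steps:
T = 3 (T = -3*(-1) = 3)
h(x) = 9 + 2*x**2/9 (h(x) = 9 + (x*(x + x))/9 = 9 + (x*(2*x))/9 = 9 + (2*x**2)/9 = 9 + 2*x**2/9)
t(o) = 187
(-72*284)/t(h(T)) = -72*284/187 = -20448*1/187 = -20448/187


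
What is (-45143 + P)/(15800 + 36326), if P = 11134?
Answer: -34009/52126 ≈ -0.65244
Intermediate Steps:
(-45143 + P)/(15800 + 36326) = (-45143 + 11134)/(15800 + 36326) = -34009/52126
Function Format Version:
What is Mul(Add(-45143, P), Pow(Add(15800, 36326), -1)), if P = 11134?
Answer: Rational(-34009, 52126) ≈ -0.65244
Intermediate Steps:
Mul(Add(-45143, P), Pow(Add(15800, 36326), -1)) = Mul(Add(-45143, 11134), Pow(Add(15800, 36326), -1)) = Mul(-34009, Pow(52126, -1)) = Mul(-34009, Rational(1, 52126)) = Rational(-34009, 52126)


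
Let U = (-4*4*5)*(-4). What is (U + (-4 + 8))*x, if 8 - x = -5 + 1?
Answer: 3888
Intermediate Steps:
x = 12 (x = 8 - (-5 + 1) = 8 - 1*(-4) = 8 + 4 = 12)
U = 320 (U = -16*5*(-4) = -80*(-4) = 320)
(U + (-4 + 8))*x = (320 + (-4 + 8))*12 = (320 + 4)*12 = 324*12 = 3888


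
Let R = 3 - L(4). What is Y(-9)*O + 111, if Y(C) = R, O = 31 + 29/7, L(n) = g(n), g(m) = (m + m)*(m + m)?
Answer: -14229/7 ≈ -2032.7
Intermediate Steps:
g(m) = 4*m² (g(m) = (2*m)*(2*m) = 4*m²)
L(n) = 4*n²
O = 246/7 (O = 31 + 29*(⅐) = 31 + 29/7 = 246/7 ≈ 35.143)
R = -61 (R = 3 - 4*4² = 3 - 4*16 = 3 - 1*64 = 3 - 64 = -61)
Y(C) = -61
Y(-9)*O + 111 = -61*246/7 + 111 = -15006/7 + 111 = -14229/7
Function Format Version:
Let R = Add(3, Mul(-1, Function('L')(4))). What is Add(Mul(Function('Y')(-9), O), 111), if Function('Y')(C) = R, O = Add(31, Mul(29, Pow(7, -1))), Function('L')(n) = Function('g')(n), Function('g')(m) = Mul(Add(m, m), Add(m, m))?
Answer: Rational(-14229, 7) ≈ -2032.7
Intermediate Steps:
Function('g')(m) = Mul(4, Pow(m, 2)) (Function('g')(m) = Mul(Mul(2, m), Mul(2, m)) = Mul(4, Pow(m, 2)))
Function('L')(n) = Mul(4, Pow(n, 2))
O = Rational(246, 7) (O = Add(31, Mul(29, Rational(1, 7))) = Add(31, Rational(29, 7)) = Rational(246, 7) ≈ 35.143)
R = -61 (R = Add(3, Mul(-1, Mul(4, Pow(4, 2)))) = Add(3, Mul(-1, Mul(4, 16))) = Add(3, Mul(-1, 64)) = Add(3, -64) = -61)
Function('Y')(C) = -61
Add(Mul(Function('Y')(-9), O), 111) = Add(Mul(-61, Rational(246, 7)), 111) = Add(Rational(-15006, 7), 111) = Rational(-14229, 7)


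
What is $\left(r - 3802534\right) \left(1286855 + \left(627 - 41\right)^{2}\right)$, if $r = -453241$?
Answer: $-6937981449525$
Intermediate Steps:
$\left(r - 3802534\right) \left(1286855 + \left(627 - 41\right)^{2}\right) = \left(-453241 - 3802534\right) \left(1286855 + \left(627 - 41\right)^{2}\right) = - 4255775 \left(1286855 + 586^{2}\right) = - 4255775 \left(1286855 + 343396\right) = \left(-4255775\right) 1630251 = -6937981449525$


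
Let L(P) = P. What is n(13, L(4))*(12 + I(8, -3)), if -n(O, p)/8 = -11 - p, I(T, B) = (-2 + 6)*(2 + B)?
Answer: 960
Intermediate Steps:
I(T, B) = 8 + 4*B (I(T, B) = 4*(2 + B) = 8 + 4*B)
n(O, p) = 88 + 8*p (n(O, p) = -8*(-11 - p) = 88 + 8*p)
n(13, L(4))*(12 + I(8, -3)) = (88 + 8*4)*(12 + (8 + 4*(-3))) = (88 + 32)*(12 + (8 - 12)) = 120*(12 - 4) = 120*8 = 960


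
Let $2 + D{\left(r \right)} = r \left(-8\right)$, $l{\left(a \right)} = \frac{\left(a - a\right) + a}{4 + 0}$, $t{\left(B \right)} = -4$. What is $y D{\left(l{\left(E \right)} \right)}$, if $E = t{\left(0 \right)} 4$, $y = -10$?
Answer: $-300$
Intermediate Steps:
$E = -16$ ($E = \left(-4\right) 4 = -16$)
$l{\left(a \right)} = \frac{a}{4}$ ($l{\left(a \right)} = \frac{0 + a}{4} = a \frac{1}{4} = \frac{a}{4}$)
$D{\left(r \right)} = -2 - 8 r$ ($D{\left(r \right)} = -2 + r \left(-8\right) = -2 - 8 r$)
$y D{\left(l{\left(E \right)} \right)} = - 10 \left(-2 - 8 \cdot \frac{1}{4} \left(-16\right)\right) = - 10 \left(-2 - -32\right) = - 10 \left(-2 + 32\right) = \left(-10\right) 30 = -300$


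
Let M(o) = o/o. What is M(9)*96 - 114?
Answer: -18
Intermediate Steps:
M(o) = 1
M(9)*96 - 114 = 1*96 - 114 = 96 - 114 = -18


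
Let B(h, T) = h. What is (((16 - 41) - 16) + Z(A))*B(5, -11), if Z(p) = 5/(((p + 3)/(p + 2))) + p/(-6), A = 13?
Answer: -9235/48 ≈ -192.40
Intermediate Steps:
Z(p) = -p/6 + 5*(2 + p)/(3 + p) (Z(p) = 5/(((3 + p)/(2 + p))) + p*(-1/6) = 5/(((3 + p)/(2 + p))) - p/6 = 5*((2 + p)/(3 + p)) - p/6 = 5*(2 + p)/(3 + p) - p/6 = -p/6 + 5*(2 + p)/(3 + p))
(((16 - 41) - 16) + Z(A))*B(5, -11) = (((16 - 41) - 16) + (60 - 1*13**2 + 27*13)/(6*(3 + 13)))*5 = ((-25 - 16) + (1/6)*(60 - 1*169 + 351)/16)*5 = (-41 + (1/6)*(1/16)*(60 - 169 + 351))*5 = (-41 + (1/6)*(1/16)*242)*5 = (-41 + 121/48)*5 = -1847/48*5 = -9235/48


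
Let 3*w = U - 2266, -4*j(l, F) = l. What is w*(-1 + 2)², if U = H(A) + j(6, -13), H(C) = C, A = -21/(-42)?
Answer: -2267/3 ≈ -755.67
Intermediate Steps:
j(l, F) = -l/4
A = ½ (A = -21*(-1/42) = ½ ≈ 0.50000)
U = -1 (U = ½ - ¼*6 = ½ - 3/2 = -1)
w = -2267/3 (w = (-1 - 2266)/3 = (⅓)*(-2267) = -2267/3 ≈ -755.67)
w*(-1 + 2)² = -2267*(-1 + 2)²/3 = -2267/3*1² = -2267/3*1 = -2267/3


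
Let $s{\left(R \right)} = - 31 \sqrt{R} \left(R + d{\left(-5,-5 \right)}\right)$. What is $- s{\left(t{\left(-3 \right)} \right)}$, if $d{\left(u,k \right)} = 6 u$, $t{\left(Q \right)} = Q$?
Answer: $- 1023 i \sqrt{3} \approx - 1771.9 i$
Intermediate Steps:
$s{\left(R \right)} = - 31 \sqrt{R} \left(-30 + R\right)$ ($s{\left(R \right)} = - 31 \sqrt{R} \left(R + 6 \left(-5\right)\right) = - 31 \sqrt{R} \left(R - 30\right) = - 31 \sqrt{R} \left(-30 + R\right)$)
$- s{\left(t{\left(-3 \right)} \right)} = - 31 \sqrt{-3} \left(30 - -3\right) = - 31 i \sqrt{3} \left(30 + 3\right) = - 31 i \sqrt{3} \cdot 33 = - 1023 i \sqrt{3}$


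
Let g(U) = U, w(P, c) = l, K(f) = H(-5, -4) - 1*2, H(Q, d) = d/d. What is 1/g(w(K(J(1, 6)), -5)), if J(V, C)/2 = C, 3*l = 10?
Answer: 3/10 ≈ 0.30000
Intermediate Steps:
l = 10/3 (l = (⅓)*10 = 10/3 ≈ 3.3333)
H(Q, d) = 1
J(V, C) = 2*C
K(f) = -1 (K(f) = 1 - 1*2 = 1 - 2 = -1)
w(P, c) = 10/3
1/g(w(K(J(1, 6)), -5)) = 1/(10/3) = 3/10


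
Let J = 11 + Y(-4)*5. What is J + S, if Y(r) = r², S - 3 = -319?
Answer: -225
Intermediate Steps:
S = -316 (S = 3 - 319 = -316)
J = 91 (J = 11 + (-4)²*5 = 11 + 16*5 = 11 + 80 = 91)
J + S = 91 - 316 = -225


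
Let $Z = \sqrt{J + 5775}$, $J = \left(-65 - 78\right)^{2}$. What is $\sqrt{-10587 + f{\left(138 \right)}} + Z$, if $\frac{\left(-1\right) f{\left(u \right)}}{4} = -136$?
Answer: $4 \sqrt{1639} + 11 i \sqrt{83} \approx 161.94 + 100.21 i$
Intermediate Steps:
$f{\left(u \right)} = 544$ ($f{\left(u \right)} = \left(-4\right) \left(-136\right) = 544$)
$J = 20449$ ($J = \left(-143\right)^{2} = 20449$)
$Z = 4 \sqrt{1639}$ ($Z = \sqrt{20449 + 5775} = \sqrt{26224} = 4 \sqrt{1639} \approx 161.94$)
$\sqrt{-10587 + f{\left(138 \right)}} + Z = \sqrt{-10587 + 544} + 4 \sqrt{1639} = \sqrt{-10043} + 4 \sqrt{1639} = 11 i \sqrt{83} + 4 \sqrt{1639} = 4 \sqrt{1639} + 11 i \sqrt{83}$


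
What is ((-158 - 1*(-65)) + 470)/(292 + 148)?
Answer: 377/440 ≈ 0.85682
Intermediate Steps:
((-158 - 1*(-65)) + 470)/(292 + 148) = ((-158 + 65) + 470)/440 = (-93 + 470)*(1/440) = 377*(1/440) = 377/440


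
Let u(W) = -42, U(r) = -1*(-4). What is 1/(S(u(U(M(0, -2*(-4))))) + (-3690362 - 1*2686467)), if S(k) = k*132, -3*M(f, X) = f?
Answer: -1/6382373 ≈ -1.5668e-7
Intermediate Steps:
M(f, X) = -f/3
U(r) = 4
S(k) = 132*k
1/(S(u(U(M(0, -2*(-4))))) + (-3690362 - 1*2686467)) = 1/(132*(-42) + (-3690362 - 1*2686467)) = 1/(-5544 + (-3690362 - 2686467)) = 1/(-5544 - 6376829) = 1/(-6382373) = -1/6382373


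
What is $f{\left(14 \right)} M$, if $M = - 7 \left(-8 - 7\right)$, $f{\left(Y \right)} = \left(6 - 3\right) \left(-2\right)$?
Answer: $-630$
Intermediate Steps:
$f{\left(Y \right)} = -6$ ($f{\left(Y \right)} = 3 \left(-2\right) = -6$)
$M = 105$ ($M = \left(-7\right) \left(-15\right) = 105$)
$f{\left(14 \right)} M = \left(-6\right) 105 = -630$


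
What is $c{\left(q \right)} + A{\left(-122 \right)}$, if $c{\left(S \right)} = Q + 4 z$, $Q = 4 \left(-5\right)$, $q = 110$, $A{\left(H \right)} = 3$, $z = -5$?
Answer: $-37$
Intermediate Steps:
$Q = -20$
$c{\left(S \right)} = -40$ ($c{\left(S \right)} = -20 + 4 \left(-5\right) = -20 - 20 = -40$)
$c{\left(q \right)} + A{\left(-122 \right)} = -40 + 3 = -37$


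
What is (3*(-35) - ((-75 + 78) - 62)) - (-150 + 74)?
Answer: 30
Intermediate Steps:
(3*(-35) - ((-75 + 78) - 62)) - (-150 + 74) = (-105 - (3 - 62)) - 1*(-76) = (-105 - 1*(-59)) + 76 = (-105 + 59) + 76 = -46 + 76 = 30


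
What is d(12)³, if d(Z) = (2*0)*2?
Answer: 0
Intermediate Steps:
d(Z) = 0 (d(Z) = 0*2 = 0)
d(12)³ = 0³ = 0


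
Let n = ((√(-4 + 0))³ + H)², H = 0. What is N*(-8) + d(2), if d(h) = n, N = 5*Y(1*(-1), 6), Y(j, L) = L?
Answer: -304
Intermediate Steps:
N = 30 (N = 5*6 = 30)
n = -64 (n = ((√(-4 + 0))³ + 0)² = ((√(-4))³ + 0)² = ((2*I)³ + 0)² = (-8*I + 0)² = (-8*I)² = -64)
d(h) = -64
N*(-8) + d(2) = 30*(-8) - 64 = -240 - 64 = -304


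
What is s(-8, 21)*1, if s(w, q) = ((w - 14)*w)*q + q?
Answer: 3717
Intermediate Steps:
s(w, q) = q + q*w*(-14 + w) (s(w, q) = ((-14 + w)*w)*q + q = (w*(-14 + w))*q + q = q*w*(-14 + w) + q = q + q*w*(-14 + w))
s(-8, 21)*1 = (21*(1 + (-8)² - 14*(-8)))*1 = (21*(1 + 64 + 112))*1 = (21*177)*1 = 3717*1 = 3717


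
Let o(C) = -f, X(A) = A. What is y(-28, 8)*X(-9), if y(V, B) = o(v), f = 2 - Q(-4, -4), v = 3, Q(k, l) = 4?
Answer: -18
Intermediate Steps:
f = -2 (f = 2 - 1*4 = 2 - 4 = -2)
o(C) = 2 (o(C) = -1*(-2) = 2)
y(V, B) = 2
y(-28, 8)*X(-9) = 2*(-9) = -18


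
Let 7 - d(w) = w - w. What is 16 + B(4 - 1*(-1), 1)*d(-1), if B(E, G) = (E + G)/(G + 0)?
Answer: 58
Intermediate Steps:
d(w) = 7 (d(w) = 7 - (w - w) = 7 - 1*0 = 7 + 0 = 7)
B(E, G) = (E + G)/G
16 + B(4 - 1*(-1), 1)*d(-1) = 16 + (((4 - 1*(-1)) + 1)/1)*7 = 16 + (1*((4 + 1) + 1))*7 = 16 + (1*(5 + 1))*7 = 16 + (1*6)*7 = 16 + 6*7 = 16 + 42 = 58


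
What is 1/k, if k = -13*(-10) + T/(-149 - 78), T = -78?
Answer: 227/29588 ≈ 0.0076720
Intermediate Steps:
k = 29588/227 (k = -13*(-10) - 78/(-149 - 78) = 130 - 78/(-227) = 130 - 78*(-1/227) = 130 + 78/227 = 29588/227 ≈ 130.34)
1/k = 1/(29588/227) = 227/29588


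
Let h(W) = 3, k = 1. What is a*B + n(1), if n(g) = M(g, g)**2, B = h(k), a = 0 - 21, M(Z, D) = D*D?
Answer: -62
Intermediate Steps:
M(Z, D) = D**2
a = -21
B = 3
n(g) = g**4 (n(g) = (g**2)**2 = g**4)
a*B + n(1) = -21*3 + 1**4 = -63 + 1 = -62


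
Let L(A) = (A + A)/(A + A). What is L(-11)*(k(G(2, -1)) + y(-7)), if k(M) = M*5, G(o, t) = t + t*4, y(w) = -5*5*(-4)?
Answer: 75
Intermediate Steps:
y(w) = 100 (y(w) = -25*(-4) = 100)
G(o, t) = 5*t (G(o, t) = t + 4*t = 5*t)
k(M) = 5*M
L(A) = 1 (L(A) = (2*A)/((2*A)) = (2*A)*(1/(2*A)) = 1)
L(-11)*(k(G(2, -1)) + y(-7)) = 1*(5*(5*(-1)) + 100) = 1*(5*(-5) + 100) = 1*(-25 + 100) = 1*75 = 75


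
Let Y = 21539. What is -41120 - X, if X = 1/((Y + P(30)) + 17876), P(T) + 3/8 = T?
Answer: -12975703848/315557 ≈ -41120.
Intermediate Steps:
P(T) = -3/8 + T
X = 8/315557 (X = 1/((21539 + (-3/8 + 30)) + 17876) = 1/((21539 + 237/8) + 17876) = 1/(172549/8 + 17876) = 1/(315557/8) = 8/315557 ≈ 2.5352e-5)
-41120 - X = -41120 - 1*8/315557 = -41120 - 8/315557 = -12975703848/315557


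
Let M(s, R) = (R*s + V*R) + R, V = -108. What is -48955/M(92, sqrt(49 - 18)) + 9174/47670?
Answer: 1529/7945 + 9791*sqrt(31)/93 ≈ 586.36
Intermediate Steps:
M(s, R) = -107*R + R*s (M(s, R) = (R*s - 108*R) + R = (-108*R + R*s) + R = -107*R + R*s)
-48955/M(92, sqrt(49 - 18)) + 9174/47670 = -48955*1/((-107 + 92)*sqrt(49 - 18)) + 9174/47670 = -48955*(-sqrt(31)/465) + 9174*(1/47670) = -48955*(-sqrt(31)/465) + 1529/7945 = -(-9791)*sqrt(31)/93 + 1529/7945 = 9791*sqrt(31)/93 + 1529/7945 = 1529/7945 + 9791*sqrt(31)/93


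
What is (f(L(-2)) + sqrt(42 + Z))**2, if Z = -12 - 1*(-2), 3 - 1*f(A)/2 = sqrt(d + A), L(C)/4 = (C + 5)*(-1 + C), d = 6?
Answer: 4*(3 + 2*sqrt(2) - I*sqrt(30))**2 ≈ 15.882 - 255.39*I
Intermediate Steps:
L(C) = 4*(-1 + C)*(5 + C) (L(C) = 4*((C + 5)*(-1 + C)) = 4*((5 + C)*(-1 + C)) = 4*((-1 + C)*(5 + C)) = 4*(-1 + C)*(5 + C))
f(A) = 6 - 2*sqrt(6 + A)
Z = -10 (Z = -12 + 2 = -10)
(f(L(-2)) + sqrt(42 + Z))**2 = ((6 - 2*sqrt(6 + (-20 + 4*(-2)**2 + 16*(-2)))) + sqrt(42 - 10))**2 = ((6 - 2*sqrt(6 + (-20 + 4*4 - 32))) + sqrt(32))**2 = ((6 - 2*sqrt(6 + (-20 + 16 - 32))) + 4*sqrt(2))**2 = ((6 - 2*sqrt(6 - 36)) + 4*sqrt(2))**2 = ((6 - 2*I*sqrt(30)) + 4*sqrt(2))**2 = (6 + 4*sqrt(2) - 2*I*sqrt(30))**2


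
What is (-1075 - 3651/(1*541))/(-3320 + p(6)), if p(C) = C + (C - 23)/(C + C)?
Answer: 7022712/21523685 ≈ 0.32628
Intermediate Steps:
p(C) = C + (-23 + C)/(2*C) (p(C) = C + (-23 + C)/((2*C)) = C + (-23 + C)*(1/(2*C)) = C + (-23 + C)/(2*C))
(-1075 - 3651/(1*541))/(-3320 + p(6)) = (-1075 - 3651/(1*541))/(-3320 + (1/2 + 6 - 23/2/6)) = (-1075 - 3651/541)/(-3320 + (1/2 + 6 - 23/2*1/6)) = (-1075 - 3651*1/541)/(-3320 + (1/2 + 6 - 23/12)) = (-1075 - 3651/541)/(-3320 + 55/12) = -585226/(541*(-39785/12)) = -585226/541*(-12/39785) = 7022712/21523685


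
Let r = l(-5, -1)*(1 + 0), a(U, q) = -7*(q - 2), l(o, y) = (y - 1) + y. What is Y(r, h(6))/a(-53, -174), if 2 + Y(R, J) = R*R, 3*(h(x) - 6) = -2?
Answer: 1/176 ≈ 0.0056818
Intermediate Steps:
l(o, y) = -1 + 2*y (l(o, y) = (-1 + y) + y = -1 + 2*y)
h(x) = 16/3 (h(x) = 6 + (⅓)*(-2) = 6 - ⅔ = 16/3)
a(U, q) = 14 - 7*q (a(U, q) = -7*(-2 + q) = 14 - 7*q)
r = -3 (r = (-1 + 2*(-1))*(1 + 0) = (-1 - 2)*1 = -3*1 = -3)
Y(R, J) = -2 + R² (Y(R, J) = -2 + R*R = -2 + R²)
Y(r, h(6))/a(-53, -174) = (-2 + (-3)²)/(14 - 7*(-174)) = (-2 + 9)/(14 + 1218) = 7/1232 = 7*(1/1232) = 1/176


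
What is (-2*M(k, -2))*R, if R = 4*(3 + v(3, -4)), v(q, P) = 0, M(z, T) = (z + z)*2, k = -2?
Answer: 192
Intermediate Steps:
M(z, T) = 4*z (M(z, T) = (2*z)*2 = 4*z)
R = 12 (R = 4*(3 + 0) = 4*3 = 12)
(-2*M(k, -2))*R = -8*(-2)*12 = -2*(-8)*12 = 16*12 = 192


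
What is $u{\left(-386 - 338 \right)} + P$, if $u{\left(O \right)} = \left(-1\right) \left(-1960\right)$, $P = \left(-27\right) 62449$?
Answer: $-1684163$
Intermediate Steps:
$P = -1686123$
$u{\left(O \right)} = 1960$
$u{\left(-386 - 338 \right)} + P = 1960 - 1686123 = -1684163$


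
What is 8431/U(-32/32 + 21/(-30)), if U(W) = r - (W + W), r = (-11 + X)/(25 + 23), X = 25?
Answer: 1011720/443 ≈ 2283.8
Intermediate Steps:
r = 7/24 (r = (-11 + 25)/(25 + 23) = 14/48 = 14*(1/48) = 7/24 ≈ 0.29167)
U(W) = 7/24 - 2*W (U(W) = 7/24 - (W + W) = 7/24 - 2*W)
8431/U(-32/32 + 21/(-30)) = 8431/(7/24 - 2*(-32/32 + 21/(-30))) = 8431/(7/24 - 2*(-32*1/32 + 21*(-1/30))) = 8431/(7/24 - 2*(-1 - 7/10)) = 8431/(7/24 - 2*(-17/10)) = 8431/(7/24 + 17/5) = 8431/(443/120) = 8431*(120/443) = 1011720/443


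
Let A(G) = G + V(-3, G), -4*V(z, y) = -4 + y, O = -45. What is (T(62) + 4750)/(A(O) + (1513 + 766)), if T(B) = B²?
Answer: 34376/8985 ≈ 3.8259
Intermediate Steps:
V(z, y) = 1 - y/4 (V(z, y) = -(-4 + y)/4 = 1 - y/4)
A(G) = 1 + 3*G/4 (A(G) = G + (1 - G/4) = 1 + 3*G/4)
(T(62) + 4750)/(A(O) + (1513 + 766)) = (62² + 4750)/((1 + (¾)*(-45)) + (1513 + 766)) = (3844 + 4750)/((1 - 135/4) + 2279) = 8594/(-131/4 + 2279) = 8594/(8985/4) = 8594*(4/8985) = 34376/8985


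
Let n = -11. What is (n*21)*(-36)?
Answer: 8316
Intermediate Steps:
(n*21)*(-36) = -11*21*(-36) = -231*(-36) = 8316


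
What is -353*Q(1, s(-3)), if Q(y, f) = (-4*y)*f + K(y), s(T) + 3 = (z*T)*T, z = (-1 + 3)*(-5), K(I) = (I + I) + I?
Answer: -132375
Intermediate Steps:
K(I) = 3*I (K(I) = 2*I + I = 3*I)
z = -10 (z = 2*(-5) = -10)
s(T) = -3 - 10*T**2 (s(T) = -3 + (-10*T)*T = -3 - 10*T**2)
Q(y, f) = 3*y - 4*f*y (Q(y, f) = (-4*y)*f + 3*y = -4*f*y + 3*y = 3*y - 4*f*y)
-353*Q(1, s(-3)) = -353*(3 - 4*(-3 - 10*(-3)**2)) = -353*(3 - 4*(-3 - 10*9)) = -353*(3 - 4*(-3 - 90)) = -353*(3 - 4*(-93)) = -353*(3 + 372) = -353*375 = -132375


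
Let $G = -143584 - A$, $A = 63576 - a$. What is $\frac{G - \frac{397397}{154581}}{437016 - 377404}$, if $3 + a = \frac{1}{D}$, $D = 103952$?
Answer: $- \frac{475563486987517}{136843639017792} \approx -3.4752$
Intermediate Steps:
$a = - \frac{311855}{103952}$ ($a = -3 + \frac{1}{103952} = - \frac{311855}{103952} \approx -3.0$)
$A = \frac{6609164207}{103952}$ ($A = 63576 - - \frac{311855}{103952} = 63576 + \frac{311855}{103952} = \frac{6609164207}{103952} \approx 63579.0$)
$G = - \frac{21535008175}{103952}$ ($G = -143584 - \frac{6609164207}{103952} = - \frac{21535008175}{103952} \approx -2.0716 \cdot 10^{5}$)
$\frac{G - \frac{397397}{154581}}{437016 - 377404} = \frac{- \frac{21535008175}{103952} - \frac{397397}{154581}}{437016 - 377404} = \frac{- \frac{21535008175}{103952} - \frac{56771}{22083}}{59612} = \left(- \frac{21535008175}{103952} - \frac{56771}{22083}\right) \frac{1}{59612} = \left(- \frac{475563486987517}{2295572016}\right) \frac{1}{59612} = - \frac{475563486987517}{136843639017792}$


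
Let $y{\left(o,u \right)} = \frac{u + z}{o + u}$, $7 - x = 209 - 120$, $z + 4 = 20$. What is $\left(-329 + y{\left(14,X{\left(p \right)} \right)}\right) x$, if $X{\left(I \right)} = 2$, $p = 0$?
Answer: $\frac{107543}{4} \approx 26886.0$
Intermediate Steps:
$z = 16$ ($z = -4 + 20 = 16$)
$x = -82$ ($x = 7 - \left(209 - 120\right) = 7 - 89 = -82$)
$y{\left(o,u \right)} = \frac{16 + u}{o + u}$ ($y{\left(o,u \right)} = \frac{u + 16}{o + u} = \frac{16 + u}{o + u}$)
$\left(-329 + y{\left(14,X{\left(p \right)} \right)}\right) x = \left(-329 + \frac{16 + 2}{14 + 2}\right) \left(-82\right) = \left(-329 + \frac{1}{16} \cdot 18\right) \left(-82\right) = \left(-329 + \frac{9}{8}\right) \left(-82\right) = \left(- \frac{2623}{8}\right) \left(-82\right) = \frac{107543}{4}$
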